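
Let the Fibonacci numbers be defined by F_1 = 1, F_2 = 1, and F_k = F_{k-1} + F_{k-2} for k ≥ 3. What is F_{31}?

Iterating the recurrence up to F_{27} = 196418 and F_{26} = 121393:
F_{28} = F_{27} + F_{26} = 196418 + 121393 = 317811
F_{29} = F_{28} + F_{27} = 317811 + 196418 = 514229
F_{30} = F_{29} + F_{28} = 514229 + 317811 = 832040
F_{31} = F_{30} + F_{29} = 832040 + 514229 = 1346269

1346269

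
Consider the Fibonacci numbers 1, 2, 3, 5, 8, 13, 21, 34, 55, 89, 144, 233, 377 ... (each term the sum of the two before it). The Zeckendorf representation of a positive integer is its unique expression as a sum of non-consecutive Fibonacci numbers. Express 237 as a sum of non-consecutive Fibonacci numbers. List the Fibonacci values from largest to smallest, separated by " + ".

largest Fibonacci ≤ 237 is 233; 237 − 233 = 4
largest Fibonacci ≤ 4 is 3; 4 − 3 = 1
largest Fibonacci ≤ 1 is 1; 1 − 1 = 0
So 237 = 233 + 3 + 1, with no two terms consecutive in the sequence.

233 + 3 + 1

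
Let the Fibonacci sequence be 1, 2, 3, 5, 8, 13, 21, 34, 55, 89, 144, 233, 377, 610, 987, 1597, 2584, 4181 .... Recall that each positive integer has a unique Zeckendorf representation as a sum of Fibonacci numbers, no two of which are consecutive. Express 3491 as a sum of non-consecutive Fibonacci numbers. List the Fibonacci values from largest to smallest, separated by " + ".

2584 + 610 + 233 + 55 + 8 + 1

subtract 2584 from 3491: 907 remains
subtract 610 from 907: 297 remains
subtract 233 from 297: 64 remains
subtract 55 from 64: 9 remains
subtract 8 from 9: 1 remains
subtract 1 from 1: 0 remains
So 3491 = 2584 + 610 + 233 + 55 + 8 + 1, with no two terms consecutive in the sequence.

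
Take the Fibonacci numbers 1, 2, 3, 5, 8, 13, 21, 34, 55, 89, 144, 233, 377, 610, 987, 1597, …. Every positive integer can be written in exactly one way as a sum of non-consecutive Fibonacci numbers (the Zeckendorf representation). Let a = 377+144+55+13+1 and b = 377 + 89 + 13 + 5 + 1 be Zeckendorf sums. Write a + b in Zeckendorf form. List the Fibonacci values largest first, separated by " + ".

987 + 55 + 21 + 8 + 3 + 1

The two numbers are 590 and 485, so their sum is 1075.
Greedily peel off the largest Fibonacci term at each step:
take 987 (≤ 1075); 1075 − 987 = 88
take 55 (≤ 88); 88 − 55 = 33
take 21 (≤ 33); 33 − 21 = 12
take 8 (≤ 12); 12 − 8 = 4
take 3 (≤ 4); 4 − 3 = 1
take 1 (≤ 1); 1 − 1 = 0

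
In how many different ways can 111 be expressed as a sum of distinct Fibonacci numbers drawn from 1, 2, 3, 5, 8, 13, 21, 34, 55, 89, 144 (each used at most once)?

6

Each representation comes from the Zeckendorf form by replacing some F_k with F_{k−1} + F_{k−2} where possible.
111 = 89+21+1 = 89+13+8+1 = 55+34+21+1 = 89+13+5+3+1 = … (2 more), for 6 in all.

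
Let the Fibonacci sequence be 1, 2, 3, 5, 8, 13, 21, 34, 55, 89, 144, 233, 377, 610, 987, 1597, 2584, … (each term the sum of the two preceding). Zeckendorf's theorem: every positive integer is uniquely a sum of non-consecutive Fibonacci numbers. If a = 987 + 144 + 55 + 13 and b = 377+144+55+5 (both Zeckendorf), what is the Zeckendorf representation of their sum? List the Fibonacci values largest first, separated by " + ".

The two numbers are 1199 and 581, so their sum is 1780.
subtract 1597 from 1780: 183 remains
subtract 144 from 183: 39 remains
subtract 34 from 39: 5 remains
subtract 5 from 5: 0 remains

1597 + 144 + 34 + 5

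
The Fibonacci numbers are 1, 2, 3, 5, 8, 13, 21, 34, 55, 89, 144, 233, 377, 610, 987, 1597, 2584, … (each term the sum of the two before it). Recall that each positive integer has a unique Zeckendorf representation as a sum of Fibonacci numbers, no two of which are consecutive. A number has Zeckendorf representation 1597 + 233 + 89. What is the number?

1597 + 233 + 89 = 1919.

1919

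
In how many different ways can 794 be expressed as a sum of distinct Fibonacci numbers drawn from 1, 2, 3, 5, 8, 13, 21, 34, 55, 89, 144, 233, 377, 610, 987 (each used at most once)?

20

Starting from the Zeckendorf form and repeatedly splitting a term F_k into F_{k−1} + F_{k−2} (when neither is already used) reaches every representation.
794 = 610+144+34+5+1 = 610+144+34+3+2+1 = 610+144+21+13+5+1 = … (17 more), for 20 in all.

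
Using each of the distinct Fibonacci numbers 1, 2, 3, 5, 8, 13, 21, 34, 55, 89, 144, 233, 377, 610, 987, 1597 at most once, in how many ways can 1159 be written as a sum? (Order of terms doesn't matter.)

13

1159 = 987+144+21+5+2 = 987+144+13+8+5+2 = 987+89+55+21+5+2 = … (10 more), for 13 in all.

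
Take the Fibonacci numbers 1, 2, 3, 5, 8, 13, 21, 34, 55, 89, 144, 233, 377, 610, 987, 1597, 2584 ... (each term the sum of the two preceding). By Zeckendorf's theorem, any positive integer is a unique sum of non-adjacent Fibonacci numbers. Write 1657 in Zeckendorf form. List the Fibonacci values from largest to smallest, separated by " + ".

1597 ≤ 1657 < 2584, so take 1597; remainder 60
55 ≤ 60 < 89, so take 55; remainder 5
5 ≤ 5 < 8, so take 5; remainder 0
So 1657 = 1597 + 55 + 5, with no two terms consecutive in the sequence.

1597 + 55 + 5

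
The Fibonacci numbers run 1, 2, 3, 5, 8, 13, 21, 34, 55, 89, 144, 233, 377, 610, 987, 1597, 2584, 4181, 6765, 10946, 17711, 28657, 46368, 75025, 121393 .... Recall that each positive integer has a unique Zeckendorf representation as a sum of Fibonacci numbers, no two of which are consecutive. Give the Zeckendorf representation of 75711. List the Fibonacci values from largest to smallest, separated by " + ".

75025 + 610 + 55 + 21

75711 − 75025 = 686
686 − 610 = 76
76 − 55 = 21
21 − 21 = 0
So 75711 = 75025 + 610 + 55 + 21, with no two terms consecutive in the sequence.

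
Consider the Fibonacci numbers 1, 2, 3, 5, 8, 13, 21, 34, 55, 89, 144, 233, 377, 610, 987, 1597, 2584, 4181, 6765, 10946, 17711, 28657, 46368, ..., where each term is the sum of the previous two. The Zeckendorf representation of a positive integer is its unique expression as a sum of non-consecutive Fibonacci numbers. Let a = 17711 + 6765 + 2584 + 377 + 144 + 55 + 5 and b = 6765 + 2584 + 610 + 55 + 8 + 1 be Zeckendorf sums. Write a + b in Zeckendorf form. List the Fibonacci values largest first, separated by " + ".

The two numbers are 27641 and 10023, so their sum is 37664.
37664: greatest Fibonacci not exceeding it is 28657, leaving 9007
9007: greatest Fibonacci not exceeding it is 6765, leaving 2242
2242: greatest Fibonacci not exceeding it is 1597, leaving 645
645: greatest Fibonacci not exceeding it is 610, leaving 35
35: greatest Fibonacci not exceeding it is 34, leaving 1
1: greatest Fibonacci not exceeding it is 1, leaving 0

28657 + 6765 + 1597 + 610 + 34 + 1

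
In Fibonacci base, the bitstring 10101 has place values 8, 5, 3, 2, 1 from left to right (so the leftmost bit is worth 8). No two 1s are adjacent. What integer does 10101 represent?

Summing the place values of the 1 bits: 8 + 3 + 1 = 12.

12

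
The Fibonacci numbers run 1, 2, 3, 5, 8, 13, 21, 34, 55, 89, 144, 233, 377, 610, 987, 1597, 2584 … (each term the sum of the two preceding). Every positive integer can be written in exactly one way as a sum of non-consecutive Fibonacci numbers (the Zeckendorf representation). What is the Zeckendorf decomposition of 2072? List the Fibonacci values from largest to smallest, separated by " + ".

Greedily peel off the largest Fibonacci term at each step:
1597 ≤ 2072 < 2584, so take 1597; remainder 475
377 ≤ 475 < 610, so take 377; remainder 98
89 ≤ 98 < 144, so take 89; remainder 9
8 ≤ 9 < 13, so take 8; remainder 1
1 ≤ 1 < 2, so take 1; remainder 0
So 2072 = 1597 + 377 + 89 + 8 + 1, with no two terms consecutive in the sequence.

1597 + 377 + 89 + 8 + 1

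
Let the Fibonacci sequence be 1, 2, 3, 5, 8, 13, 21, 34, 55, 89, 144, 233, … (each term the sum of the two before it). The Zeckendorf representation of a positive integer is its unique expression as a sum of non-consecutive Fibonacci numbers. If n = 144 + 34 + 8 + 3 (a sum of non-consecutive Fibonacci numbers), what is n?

189

144 + 34 + 8 + 3 = 189.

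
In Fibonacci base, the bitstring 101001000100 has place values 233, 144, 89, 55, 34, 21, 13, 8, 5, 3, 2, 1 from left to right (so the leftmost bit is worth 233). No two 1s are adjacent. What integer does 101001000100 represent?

346

Summing the place values of the 1 bits: 233 + 89 + 21 + 3 = 346.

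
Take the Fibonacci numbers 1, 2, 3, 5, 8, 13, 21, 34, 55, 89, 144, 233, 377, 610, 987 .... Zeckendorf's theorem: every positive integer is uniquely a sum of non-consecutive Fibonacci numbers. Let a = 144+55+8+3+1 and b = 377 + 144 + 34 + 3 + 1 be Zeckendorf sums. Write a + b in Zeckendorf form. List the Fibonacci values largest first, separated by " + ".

610 + 144 + 13 + 3

The two numbers are 211 and 559, so their sum is 770.
Greedily peel off the largest Fibonacci term at each step:
770: greatest Fibonacci not exceeding it is 610, leaving 160
160: greatest Fibonacci not exceeding it is 144, leaving 16
16: greatest Fibonacci not exceeding it is 13, leaving 3
3: greatest Fibonacci not exceeding it is 3, leaving 0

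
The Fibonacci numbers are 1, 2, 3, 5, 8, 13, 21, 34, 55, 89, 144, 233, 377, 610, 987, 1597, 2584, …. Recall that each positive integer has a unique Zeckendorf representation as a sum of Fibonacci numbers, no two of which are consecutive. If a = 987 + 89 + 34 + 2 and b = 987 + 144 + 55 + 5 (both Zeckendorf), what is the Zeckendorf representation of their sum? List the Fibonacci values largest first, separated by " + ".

1597 + 610 + 89 + 5 + 2

The two numbers are 1112 and 1191, so their sum is 2303.
Greedily peel off the largest Fibonacci term at each step:
2303 − 1597 = 706
706 − 610 = 96
96 − 89 = 7
7 − 5 = 2
2 − 2 = 0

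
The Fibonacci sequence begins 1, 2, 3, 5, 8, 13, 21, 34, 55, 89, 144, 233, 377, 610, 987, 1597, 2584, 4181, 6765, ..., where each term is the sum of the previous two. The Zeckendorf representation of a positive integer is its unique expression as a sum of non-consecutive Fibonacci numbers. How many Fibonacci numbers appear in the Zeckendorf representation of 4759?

4759 − 4181 = 578
578 − 377 = 201
201 − 144 = 57
57 − 55 = 2
2 − 2 = 0
4759 = 4181 + 377 + 144 + 55 + 2, which has 5 terms.

5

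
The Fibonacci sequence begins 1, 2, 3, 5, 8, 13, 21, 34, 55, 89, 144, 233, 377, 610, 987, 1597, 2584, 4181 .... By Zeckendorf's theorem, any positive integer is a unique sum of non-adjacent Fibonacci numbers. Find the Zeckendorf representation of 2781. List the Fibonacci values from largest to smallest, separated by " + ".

2584 ≤ 2781 < 4181, so take 2584; remainder 197
144 ≤ 197 < 233, so take 144; remainder 53
34 ≤ 53 < 55, so take 34; remainder 19
13 ≤ 19 < 21, so take 13; remainder 6
5 ≤ 6 < 8, so take 5; remainder 1
1 ≤ 1 < 2, so take 1; remainder 0
So 2781 = 2584 + 144 + 34 + 13 + 5 + 1, with no two terms consecutive in the sequence.

2584 + 144 + 34 + 13 + 5 + 1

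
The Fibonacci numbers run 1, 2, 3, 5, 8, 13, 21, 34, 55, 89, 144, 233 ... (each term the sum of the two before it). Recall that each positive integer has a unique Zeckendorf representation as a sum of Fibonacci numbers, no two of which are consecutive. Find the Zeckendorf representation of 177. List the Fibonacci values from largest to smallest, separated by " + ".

144 + 21 + 8 + 3 + 1

Greedy algorithm:
subtract 144 from 177: 33 remains
subtract 21 from 33: 12 remains
subtract 8 from 12: 4 remains
subtract 3 from 4: 1 remains
subtract 1 from 1: 0 remains
So 177 = 144 + 21 + 8 + 3 + 1, with no two terms consecutive in the sequence.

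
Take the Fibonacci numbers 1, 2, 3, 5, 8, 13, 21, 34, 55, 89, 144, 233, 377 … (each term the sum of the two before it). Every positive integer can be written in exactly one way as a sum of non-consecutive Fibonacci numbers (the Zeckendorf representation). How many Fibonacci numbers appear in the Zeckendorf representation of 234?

2

take 233 (≤ 234); 234 − 233 = 1
take 1 (≤ 1); 1 − 1 = 0
234 = 233 + 1, which has 2 terms.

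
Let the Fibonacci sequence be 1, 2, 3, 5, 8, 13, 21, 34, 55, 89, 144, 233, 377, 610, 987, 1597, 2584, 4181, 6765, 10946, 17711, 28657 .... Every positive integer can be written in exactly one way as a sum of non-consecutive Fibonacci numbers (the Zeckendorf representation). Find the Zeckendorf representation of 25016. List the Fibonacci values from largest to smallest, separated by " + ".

17711 + 6765 + 377 + 144 + 13 + 5 + 1

take 17711 (≤ 25016); 25016 − 17711 = 7305
take 6765 (≤ 7305); 7305 − 6765 = 540
take 377 (≤ 540); 540 − 377 = 163
take 144 (≤ 163); 163 − 144 = 19
take 13 (≤ 19); 19 − 13 = 6
take 5 (≤ 6); 6 − 5 = 1
take 1 (≤ 1); 1 − 1 = 0
So 25016 = 17711 + 6765 + 377 + 144 + 13 + 5 + 1, with no two terms consecutive in the sequence.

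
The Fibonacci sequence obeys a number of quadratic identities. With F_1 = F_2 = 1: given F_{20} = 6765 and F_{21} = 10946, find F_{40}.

102334155

By the doubling identity F_{2k} = F_k(2F_{k+1} − F_k): F_{40} = 6765·(2·10946 − 6765) = 6765·15127 = 102334155.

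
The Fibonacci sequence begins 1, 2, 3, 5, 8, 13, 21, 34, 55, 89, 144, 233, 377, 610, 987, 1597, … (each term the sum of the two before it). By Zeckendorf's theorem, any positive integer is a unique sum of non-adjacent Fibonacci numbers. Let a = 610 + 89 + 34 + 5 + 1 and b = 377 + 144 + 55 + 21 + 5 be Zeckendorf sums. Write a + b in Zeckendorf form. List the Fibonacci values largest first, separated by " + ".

The two numbers are 739 and 602, so their sum is 1341.
Greedy algorithm:
largest Fibonacci ≤ 1341 is 987; 1341 − 987 = 354
largest Fibonacci ≤ 354 is 233; 354 − 233 = 121
largest Fibonacci ≤ 121 is 89; 121 − 89 = 32
largest Fibonacci ≤ 32 is 21; 32 − 21 = 11
largest Fibonacci ≤ 11 is 8; 11 − 8 = 3
largest Fibonacci ≤ 3 is 3; 3 − 3 = 0

987 + 233 + 89 + 21 + 8 + 3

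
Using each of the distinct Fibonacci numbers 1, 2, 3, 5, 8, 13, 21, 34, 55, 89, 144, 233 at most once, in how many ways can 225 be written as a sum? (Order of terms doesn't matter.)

8

Each representation comes from the Zeckendorf form by replacing some F_k with F_{k−1} + F_{k−2} where possible.
225 = 144+55+21+5 = 144+55+21+3+2 = 144+55+13+8+5 = … (5 more), for 8 in all.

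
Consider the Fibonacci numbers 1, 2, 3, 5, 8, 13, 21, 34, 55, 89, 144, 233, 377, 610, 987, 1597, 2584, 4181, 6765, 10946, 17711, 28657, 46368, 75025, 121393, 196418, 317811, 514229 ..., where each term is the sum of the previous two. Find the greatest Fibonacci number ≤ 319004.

317811 ≤ 319004 < 514229, so the largest Fibonacci number not exceeding 319004 is 317811.

317811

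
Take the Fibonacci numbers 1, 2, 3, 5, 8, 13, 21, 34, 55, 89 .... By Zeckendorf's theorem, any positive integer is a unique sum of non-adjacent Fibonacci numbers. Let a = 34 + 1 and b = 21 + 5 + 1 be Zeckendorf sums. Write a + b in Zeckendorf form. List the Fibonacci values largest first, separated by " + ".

55 + 5 + 2

The two numbers are 35 and 27, so their sum is 62.
Greedy algorithm:
55 ≤ 62 < 89, so take 55; remainder 7
5 ≤ 7 < 8, so take 5; remainder 2
2 ≤ 2 < 3, so take 2; remainder 0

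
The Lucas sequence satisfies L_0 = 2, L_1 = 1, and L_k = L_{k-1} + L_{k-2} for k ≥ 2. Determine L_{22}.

39603

Iterating the recurrence up to L_{16} = 2207 and L_{15} = 1364:
L_{17} = L_{16} + L_{15} = 2207 + 1364 = 3571
L_{18} = L_{17} + L_{16} = 3571 + 2207 = 5778
L_{19} = L_{18} + L_{17} = 5778 + 3571 = 9349
L_{20} = L_{19} + L_{18} = 9349 + 5778 = 15127
L_{21} = L_{20} + L_{19} = 15127 + 9349 = 24476
L_{22} = L_{21} + L_{20} = 24476 + 15127 = 39603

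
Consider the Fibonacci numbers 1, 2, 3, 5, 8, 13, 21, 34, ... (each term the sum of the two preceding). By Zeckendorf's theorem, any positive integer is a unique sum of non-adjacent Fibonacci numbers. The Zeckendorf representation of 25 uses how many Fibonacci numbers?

Repeatedly subtract the largest Fibonacci number that fits:
25 − 21 = 4
4 − 3 = 1
1 − 1 = 0
25 = 21 + 3 + 1, which has 3 terms.

3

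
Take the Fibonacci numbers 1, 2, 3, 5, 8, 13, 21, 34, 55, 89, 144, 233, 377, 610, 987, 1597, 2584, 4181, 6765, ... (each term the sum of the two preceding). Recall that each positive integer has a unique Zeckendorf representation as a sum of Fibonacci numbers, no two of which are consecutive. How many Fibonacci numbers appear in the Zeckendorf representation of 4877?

4877 − 4181 = 696
696 − 610 = 86
86 − 55 = 31
31 − 21 = 10
10 − 8 = 2
2 − 2 = 0
4877 = 4181 + 610 + 55 + 21 + 8 + 2, which has 6 terms.

6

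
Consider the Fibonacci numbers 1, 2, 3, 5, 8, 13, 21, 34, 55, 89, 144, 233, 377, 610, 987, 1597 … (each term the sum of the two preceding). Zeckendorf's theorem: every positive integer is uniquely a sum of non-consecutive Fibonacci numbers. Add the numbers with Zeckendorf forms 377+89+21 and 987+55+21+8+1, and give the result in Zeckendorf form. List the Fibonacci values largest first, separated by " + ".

987 + 377 + 144 + 34 + 13 + 3 + 1

The two numbers are 487 and 1072, so their sum is 1559.
1559 − 987 = 572
572 − 377 = 195
195 − 144 = 51
51 − 34 = 17
17 − 13 = 4
4 − 3 = 1
1 − 1 = 0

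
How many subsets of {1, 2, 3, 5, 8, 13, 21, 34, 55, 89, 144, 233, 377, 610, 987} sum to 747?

Starting from the Zeckendorf form and repeatedly splitting a term F_k into F_{k−1} + F_{k−2} (when neither is already used) reaches every representation.
747 = 610+89+34+13+1 = 610+89+34+8+5+1 = 377+233+89+34+13+1 = … (13 more), for 16 in all.

16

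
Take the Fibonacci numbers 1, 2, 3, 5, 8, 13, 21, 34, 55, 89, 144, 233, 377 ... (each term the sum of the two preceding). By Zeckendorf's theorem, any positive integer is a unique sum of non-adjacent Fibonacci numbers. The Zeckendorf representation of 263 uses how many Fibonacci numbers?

Repeatedly subtract the largest Fibonacci number that fits:
subtract 233 from 263: 30 remains
subtract 21 from 30: 9 remains
subtract 8 from 9: 1 remains
subtract 1 from 1: 0 remains
263 = 233 + 21 + 8 + 1, which has 4 terms.

4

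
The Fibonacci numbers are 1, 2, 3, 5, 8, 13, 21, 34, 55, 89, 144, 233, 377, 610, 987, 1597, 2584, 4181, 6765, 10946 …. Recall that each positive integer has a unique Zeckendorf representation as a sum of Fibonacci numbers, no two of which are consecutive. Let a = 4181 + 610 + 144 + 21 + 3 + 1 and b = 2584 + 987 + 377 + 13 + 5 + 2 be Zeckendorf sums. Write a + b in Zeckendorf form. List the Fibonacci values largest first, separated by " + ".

The two numbers are 4960 and 3968, so their sum is 8928.
Greedy algorithm:
8928 − 6765 = 2163
2163 − 1597 = 566
566 − 377 = 189
189 − 144 = 45
45 − 34 = 11
11 − 8 = 3
3 − 3 = 0

6765 + 1597 + 377 + 144 + 34 + 8 + 3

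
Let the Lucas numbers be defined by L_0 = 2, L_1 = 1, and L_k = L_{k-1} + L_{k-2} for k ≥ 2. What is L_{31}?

3010349

Iterating the recurrence up to L_{27} = 439204 and L_{26} = 271443:
L_{28} = L_{27} + L_{26} = 439204 + 271443 = 710647
L_{29} = L_{28} + L_{27} = 710647 + 439204 = 1149851
L_{30} = L_{29} + L_{28} = 1149851 + 710647 = 1860498
L_{31} = L_{30} + L_{29} = 1860498 + 1149851 = 3010349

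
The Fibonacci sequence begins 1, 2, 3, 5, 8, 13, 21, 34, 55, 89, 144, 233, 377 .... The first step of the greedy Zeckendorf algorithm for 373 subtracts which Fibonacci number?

233

233 ≤ 373 < 377, so the largest Fibonacci number not exceeding 373 is 233.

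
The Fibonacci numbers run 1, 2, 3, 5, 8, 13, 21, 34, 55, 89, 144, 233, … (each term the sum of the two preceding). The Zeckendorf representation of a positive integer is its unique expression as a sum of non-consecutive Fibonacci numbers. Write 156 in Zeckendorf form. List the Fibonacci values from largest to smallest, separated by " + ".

144 + 8 + 3 + 1

take 144 (≤ 156); 156 − 144 = 12
take 8 (≤ 12); 12 − 8 = 4
take 3 (≤ 4); 4 − 3 = 1
take 1 (≤ 1); 1 − 1 = 0
So 156 = 144 + 8 + 3 + 1, with no two terms consecutive in the sequence.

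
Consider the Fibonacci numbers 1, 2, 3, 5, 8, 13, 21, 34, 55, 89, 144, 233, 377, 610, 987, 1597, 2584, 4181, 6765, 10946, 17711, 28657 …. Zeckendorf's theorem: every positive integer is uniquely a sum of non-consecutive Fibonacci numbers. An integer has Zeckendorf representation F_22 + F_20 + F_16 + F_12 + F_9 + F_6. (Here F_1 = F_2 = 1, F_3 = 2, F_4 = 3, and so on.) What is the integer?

F_22 + F_20 + F_16 + F_12 + F_9 + F_6 = 17711 + 6765 + 987 + 144 + 34 + 8 = 25649.

25649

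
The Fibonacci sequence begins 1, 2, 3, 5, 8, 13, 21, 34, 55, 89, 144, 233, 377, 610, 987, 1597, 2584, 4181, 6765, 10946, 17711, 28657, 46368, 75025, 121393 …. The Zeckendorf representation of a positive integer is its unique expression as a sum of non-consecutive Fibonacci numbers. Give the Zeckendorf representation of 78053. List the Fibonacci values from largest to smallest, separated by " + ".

Greedily peel off the largest Fibonacci term at each step:
78053 − 75025 = 3028
3028 − 2584 = 444
444 − 377 = 67
67 − 55 = 12
12 − 8 = 4
4 − 3 = 1
1 − 1 = 0
So 78053 = 75025 + 2584 + 377 + 55 + 8 + 3 + 1, with no two terms consecutive in the sequence.

75025 + 2584 + 377 + 55 + 8 + 3 + 1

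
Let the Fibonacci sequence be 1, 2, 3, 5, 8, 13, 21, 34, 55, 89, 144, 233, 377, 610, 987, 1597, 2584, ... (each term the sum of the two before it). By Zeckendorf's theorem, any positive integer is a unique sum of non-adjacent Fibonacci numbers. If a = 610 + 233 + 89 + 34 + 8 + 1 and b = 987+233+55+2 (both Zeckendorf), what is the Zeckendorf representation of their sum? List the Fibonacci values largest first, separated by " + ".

1597 + 610 + 34 + 8 + 3

The two numbers are 975 and 1277, so their sum is 2252.
Greedily peel off the largest Fibonacci term at each step:
2252: greatest Fibonacci not exceeding it is 1597, leaving 655
655: greatest Fibonacci not exceeding it is 610, leaving 45
45: greatest Fibonacci not exceeding it is 34, leaving 11
11: greatest Fibonacci not exceeding it is 8, leaving 3
3: greatest Fibonacci not exceeding it is 3, leaving 0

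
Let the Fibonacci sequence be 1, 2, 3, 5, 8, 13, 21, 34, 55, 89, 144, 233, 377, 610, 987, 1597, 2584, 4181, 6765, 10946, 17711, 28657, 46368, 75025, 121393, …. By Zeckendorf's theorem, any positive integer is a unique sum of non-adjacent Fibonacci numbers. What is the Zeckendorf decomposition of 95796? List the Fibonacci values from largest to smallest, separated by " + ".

95796 − 75025 = 20771
20771 − 17711 = 3060
3060 − 2584 = 476
476 − 377 = 99
99 − 89 = 10
10 − 8 = 2
2 − 2 = 0
So 95796 = 75025 + 17711 + 2584 + 377 + 89 + 8 + 2, with no two terms consecutive in the sequence.

75025 + 17711 + 2584 + 377 + 89 + 8 + 2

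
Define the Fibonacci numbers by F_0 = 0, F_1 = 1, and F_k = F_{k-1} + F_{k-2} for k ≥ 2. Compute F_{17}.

1597

Iterating the recurrence up to F_{11} = 89 and F_{10} = 55:
F_{12} = F_{11} + F_{10} = 89 + 55 = 144
F_{13} = F_{12} + F_{11} = 144 + 89 = 233
F_{14} = F_{13} + F_{12} = 233 + 144 = 377
F_{15} = F_{14} + F_{13} = 377 + 233 = 610
F_{16} = F_{15} + F_{14} = 610 + 377 = 987
F_{17} = F_{16} + F_{15} = 987 + 610 = 1597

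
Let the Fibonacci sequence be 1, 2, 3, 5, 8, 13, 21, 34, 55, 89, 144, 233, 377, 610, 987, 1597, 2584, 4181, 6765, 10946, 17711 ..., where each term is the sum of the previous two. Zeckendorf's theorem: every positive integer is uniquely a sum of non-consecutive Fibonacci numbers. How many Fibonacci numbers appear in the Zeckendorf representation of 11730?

6

Greedy algorithm:
11730 − 10946 = 784
784 − 610 = 174
174 − 144 = 30
30 − 21 = 9
9 − 8 = 1
1 − 1 = 0
11730 = 10946 + 610 + 144 + 21 + 8 + 1, which has 6 terms.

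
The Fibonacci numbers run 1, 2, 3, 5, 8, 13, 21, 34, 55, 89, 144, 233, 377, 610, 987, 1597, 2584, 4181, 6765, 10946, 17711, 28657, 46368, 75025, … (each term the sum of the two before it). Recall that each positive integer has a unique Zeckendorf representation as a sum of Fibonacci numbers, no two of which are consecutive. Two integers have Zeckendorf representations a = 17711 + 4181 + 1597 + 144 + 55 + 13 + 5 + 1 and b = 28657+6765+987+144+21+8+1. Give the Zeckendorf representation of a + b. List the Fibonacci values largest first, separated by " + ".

The two numbers are 23707 and 36583, so their sum is 60290.
Greedy algorithm:
46368 ≤ 60290 < 75025, so take 46368; remainder 13922
10946 ≤ 13922 < 17711, so take 10946; remainder 2976
2584 ≤ 2976 < 4181, so take 2584; remainder 392
377 ≤ 392 < 610, so take 377; remainder 15
13 ≤ 15 < 21, so take 13; remainder 2
2 ≤ 2 < 3, so take 2; remainder 0

46368 + 10946 + 2584 + 377 + 13 + 2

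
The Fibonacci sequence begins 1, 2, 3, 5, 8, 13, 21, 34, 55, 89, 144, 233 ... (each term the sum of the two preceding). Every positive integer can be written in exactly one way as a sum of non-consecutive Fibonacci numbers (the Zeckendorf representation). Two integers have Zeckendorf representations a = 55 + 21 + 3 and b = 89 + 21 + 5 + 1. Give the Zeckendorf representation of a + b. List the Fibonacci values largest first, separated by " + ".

144 + 34 + 13 + 3 + 1

The two numbers are 79 and 116, so their sum is 195.
Repeatedly subtract the largest Fibonacci number that fits:
144 ≤ 195 < 233, so take 144; remainder 51
34 ≤ 51 < 55, so take 34; remainder 17
13 ≤ 17 < 21, so take 13; remainder 4
3 ≤ 4 < 5, so take 3; remainder 1
1 ≤ 1 < 2, so take 1; remainder 0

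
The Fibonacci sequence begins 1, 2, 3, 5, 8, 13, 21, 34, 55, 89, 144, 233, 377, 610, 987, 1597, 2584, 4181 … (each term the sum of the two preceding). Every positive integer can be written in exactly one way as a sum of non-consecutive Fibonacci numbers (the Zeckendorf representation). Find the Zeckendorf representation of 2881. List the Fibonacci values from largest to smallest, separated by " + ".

2584 + 233 + 55 + 8 + 1

2881: greatest Fibonacci not exceeding it is 2584, leaving 297
297: greatest Fibonacci not exceeding it is 233, leaving 64
64: greatest Fibonacci not exceeding it is 55, leaving 9
9: greatest Fibonacci not exceeding it is 8, leaving 1
1: greatest Fibonacci not exceeding it is 1, leaving 0
So 2881 = 2584 + 233 + 55 + 8 + 1, with no two terms consecutive in the sequence.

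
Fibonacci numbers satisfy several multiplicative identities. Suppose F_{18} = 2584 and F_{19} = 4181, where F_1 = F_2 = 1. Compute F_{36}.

By the doubling identity F_{2k} = F_k(2F_{k+1} − F_k): F_{36} = 2584·(2·4181 − 2584) = 2584·5778 = 14930352.

14930352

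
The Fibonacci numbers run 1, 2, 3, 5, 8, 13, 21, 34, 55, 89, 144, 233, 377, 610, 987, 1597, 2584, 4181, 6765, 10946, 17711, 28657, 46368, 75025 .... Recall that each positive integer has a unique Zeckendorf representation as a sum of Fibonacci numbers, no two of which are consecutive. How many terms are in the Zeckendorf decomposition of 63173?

7

largest Fibonacci ≤ 63173 is 46368; 63173 − 46368 = 16805
largest Fibonacci ≤ 16805 is 10946; 16805 − 10946 = 5859
largest Fibonacci ≤ 5859 is 4181; 5859 − 4181 = 1678
largest Fibonacci ≤ 1678 is 1597; 1678 − 1597 = 81
largest Fibonacci ≤ 81 is 55; 81 − 55 = 26
largest Fibonacci ≤ 26 is 21; 26 − 21 = 5
largest Fibonacci ≤ 5 is 5; 5 − 5 = 0
63173 = 46368 + 10946 + 4181 + 1597 + 55 + 21 + 5, which has 7 terms.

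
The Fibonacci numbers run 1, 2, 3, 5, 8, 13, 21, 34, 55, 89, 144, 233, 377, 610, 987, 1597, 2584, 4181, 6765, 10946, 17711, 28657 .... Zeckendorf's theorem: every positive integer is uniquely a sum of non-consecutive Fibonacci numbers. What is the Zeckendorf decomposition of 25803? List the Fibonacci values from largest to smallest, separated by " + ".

Greedily peel off the largest Fibonacci term at each step:
largest Fibonacci ≤ 25803 is 17711; 25803 − 17711 = 8092
largest Fibonacci ≤ 8092 is 6765; 8092 − 6765 = 1327
largest Fibonacci ≤ 1327 is 987; 1327 − 987 = 340
largest Fibonacci ≤ 340 is 233; 340 − 233 = 107
largest Fibonacci ≤ 107 is 89; 107 − 89 = 18
largest Fibonacci ≤ 18 is 13; 18 − 13 = 5
largest Fibonacci ≤ 5 is 5; 5 − 5 = 0
So 25803 = 17711 + 6765 + 987 + 233 + 89 + 13 + 5, with no two terms consecutive in the sequence.

17711 + 6765 + 987 + 233 + 89 + 13 + 5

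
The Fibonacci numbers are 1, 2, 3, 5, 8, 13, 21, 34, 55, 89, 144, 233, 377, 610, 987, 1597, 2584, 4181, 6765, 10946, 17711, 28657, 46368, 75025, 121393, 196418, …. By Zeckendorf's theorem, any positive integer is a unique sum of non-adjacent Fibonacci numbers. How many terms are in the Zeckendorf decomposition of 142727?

Greedily peel off the largest Fibonacci term at each step:
121393 ≤ 142727 < 196418, so take 121393; remainder 21334
17711 ≤ 21334 < 28657, so take 17711; remainder 3623
2584 ≤ 3623 < 4181, so take 2584; remainder 1039
987 ≤ 1039 < 1597, so take 987; remainder 52
34 ≤ 52 < 55, so take 34; remainder 18
13 ≤ 18 < 21, so take 13; remainder 5
5 ≤ 5 < 8, so take 5; remainder 0
142727 = 121393 + 17711 + 2584 + 987 + 34 + 13 + 5, which has 7 terms.

7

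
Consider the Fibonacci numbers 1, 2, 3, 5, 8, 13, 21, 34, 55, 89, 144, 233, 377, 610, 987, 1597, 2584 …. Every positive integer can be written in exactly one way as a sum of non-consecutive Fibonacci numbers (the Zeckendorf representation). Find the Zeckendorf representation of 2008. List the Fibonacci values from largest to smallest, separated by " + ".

1597 + 377 + 34

Greedily peel off the largest Fibonacci term at each step:
take 1597 (≤ 2008); 2008 − 1597 = 411
take 377 (≤ 411); 411 − 377 = 34
take 34 (≤ 34); 34 − 34 = 0
So 2008 = 1597 + 377 + 34, with no two terms consecutive in the sequence.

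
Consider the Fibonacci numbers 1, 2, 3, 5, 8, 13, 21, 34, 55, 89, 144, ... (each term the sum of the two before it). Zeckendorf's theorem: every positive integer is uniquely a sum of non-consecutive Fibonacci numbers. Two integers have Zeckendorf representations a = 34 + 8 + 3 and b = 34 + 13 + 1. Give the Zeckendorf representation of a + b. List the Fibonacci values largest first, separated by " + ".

89 + 3 + 1

The two numbers are 45 and 48, so their sum is 93.
take 89 (≤ 93); 93 − 89 = 4
take 3 (≤ 4); 4 − 3 = 1
take 1 (≤ 1); 1 − 1 = 0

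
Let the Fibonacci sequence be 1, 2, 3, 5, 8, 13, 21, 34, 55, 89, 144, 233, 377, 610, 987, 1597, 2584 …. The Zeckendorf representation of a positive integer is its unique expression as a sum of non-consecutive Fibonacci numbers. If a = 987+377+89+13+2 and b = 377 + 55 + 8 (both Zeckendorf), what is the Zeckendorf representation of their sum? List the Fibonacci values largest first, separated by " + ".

The two numbers are 1468 and 440, so their sum is 1908.
1597 ≤ 1908 < 2584, so take 1597; remainder 311
233 ≤ 311 < 377, so take 233; remainder 78
55 ≤ 78 < 89, so take 55; remainder 23
21 ≤ 23 < 34, so take 21; remainder 2
2 ≤ 2 < 3, so take 2; remainder 0

1597 + 233 + 55 + 21 + 2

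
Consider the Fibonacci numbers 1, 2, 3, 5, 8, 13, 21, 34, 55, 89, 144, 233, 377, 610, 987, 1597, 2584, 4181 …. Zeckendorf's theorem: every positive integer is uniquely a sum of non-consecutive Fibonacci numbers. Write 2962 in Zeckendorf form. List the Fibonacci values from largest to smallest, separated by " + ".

2584 + 377 + 1

Repeatedly subtract the largest Fibonacci number that fits:
subtract 2584 from 2962: 378 remains
subtract 377 from 378: 1 remains
subtract 1 from 1: 0 remains
So 2962 = 2584 + 377 + 1, with no two terms consecutive in the sequence.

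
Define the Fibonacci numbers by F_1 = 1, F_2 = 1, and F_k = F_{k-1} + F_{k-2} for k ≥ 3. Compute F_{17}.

1597

Iterating the recurrence up to F_{10} = 55 and F_{9} = 34:
F_{11} = F_{10} + F_{9} = 55 + 34 = 89
F_{12} = F_{11} + F_{10} = 89 + 55 = 144
F_{13} = F_{12} + F_{11} = 144 + 89 = 233
F_{14} = F_{13} + F_{12} = 233 + 144 = 377
F_{15} = F_{14} + F_{13} = 377 + 233 = 610
F_{16} = F_{15} + F_{14} = 610 + 377 = 987
F_{17} = F_{16} + F_{15} = 987 + 610 = 1597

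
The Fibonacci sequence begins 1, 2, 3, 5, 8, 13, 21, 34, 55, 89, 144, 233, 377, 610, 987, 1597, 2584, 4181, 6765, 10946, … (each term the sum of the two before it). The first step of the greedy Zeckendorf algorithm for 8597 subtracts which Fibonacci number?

6765 ≤ 8597 < 10946, so the largest Fibonacci number not exceeding 8597 is 6765.

6765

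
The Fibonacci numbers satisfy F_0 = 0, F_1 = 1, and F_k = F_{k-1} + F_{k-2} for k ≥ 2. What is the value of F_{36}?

14930352

Iterating the recurrence up to F_{28} = 317811 and F_{27} = 196418:
F_{29} = F_{28} + F_{27} = 317811 + 196418 = 514229
F_{30} = F_{29} + F_{28} = 514229 + 317811 = 832040
F_{31} = F_{30} + F_{29} = 832040 + 514229 = 1346269
F_{32} = F_{31} + F_{30} = 1346269 + 832040 = 2178309
F_{33} = F_{32} + F_{31} = 2178309 + 1346269 = 3524578
F_{34} = F_{33} + F_{32} = 3524578 + 2178309 = 5702887
F_{35} = F_{34} + F_{33} = 5702887 + 3524578 = 9227465
F_{36} = F_{35} + F_{34} = 9227465 + 5702887 = 14930352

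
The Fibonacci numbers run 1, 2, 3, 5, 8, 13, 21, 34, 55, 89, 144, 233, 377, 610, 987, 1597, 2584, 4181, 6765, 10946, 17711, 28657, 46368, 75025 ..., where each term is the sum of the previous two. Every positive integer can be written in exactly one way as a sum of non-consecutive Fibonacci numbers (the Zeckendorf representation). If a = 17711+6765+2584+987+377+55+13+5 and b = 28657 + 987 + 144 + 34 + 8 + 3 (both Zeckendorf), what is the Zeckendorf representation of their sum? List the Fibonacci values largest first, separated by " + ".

The two numbers are 28497 and 29833, so their sum is 58330.
largest Fibonacci ≤ 58330 is 46368; 58330 − 46368 = 11962
largest Fibonacci ≤ 11962 is 10946; 11962 − 10946 = 1016
largest Fibonacci ≤ 1016 is 987; 1016 − 987 = 29
largest Fibonacci ≤ 29 is 21; 29 − 21 = 8
largest Fibonacci ≤ 8 is 8; 8 − 8 = 0

46368 + 10946 + 987 + 21 + 8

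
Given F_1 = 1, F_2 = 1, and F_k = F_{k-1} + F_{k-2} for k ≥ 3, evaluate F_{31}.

1346269

Iterating the recurrence up to F_{27} = 196418 and F_{26} = 121393:
F_{28} = F_{27} + F_{26} = 196418 + 121393 = 317811
F_{29} = F_{28} + F_{27} = 317811 + 196418 = 514229
F_{30} = F_{29} + F_{28} = 514229 + 317811 = 832040
F_{31} = F_{30} + F_{29} = 832040 + 514229 = 1346269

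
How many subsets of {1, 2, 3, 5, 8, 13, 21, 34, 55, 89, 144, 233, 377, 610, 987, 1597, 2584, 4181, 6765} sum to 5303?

18

5303 = 4181+987+89+34+8+3+1 = 4181+987+89+21+13+8+3+1 = 4181+610+377+89+34+8+3+1 = 2584+1597+987+89+34+8+3+1 = … (14 more), for 18 in all.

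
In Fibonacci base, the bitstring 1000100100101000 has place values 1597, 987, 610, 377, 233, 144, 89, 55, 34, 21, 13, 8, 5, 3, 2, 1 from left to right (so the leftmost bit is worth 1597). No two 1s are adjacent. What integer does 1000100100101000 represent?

Summing the place values of the 1 bits: 1597 + 233 + 55 + 13 + 5 = 1903.

1903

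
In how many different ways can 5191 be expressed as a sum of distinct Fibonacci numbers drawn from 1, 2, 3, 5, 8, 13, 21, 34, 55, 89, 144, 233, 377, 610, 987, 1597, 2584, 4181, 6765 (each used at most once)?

Starting from the Zeckendorf form and repeatedly splitting a term F_k into F_{k−1} + F_{k−2} (when neither is already used) reaches every representation.
5191 = 4181+987+21+2 = 4181+987+13+8+2 = 4181+610+377+21+2 = 4181+987+13+5+3+2 = … (24 more), for 28 in all.

28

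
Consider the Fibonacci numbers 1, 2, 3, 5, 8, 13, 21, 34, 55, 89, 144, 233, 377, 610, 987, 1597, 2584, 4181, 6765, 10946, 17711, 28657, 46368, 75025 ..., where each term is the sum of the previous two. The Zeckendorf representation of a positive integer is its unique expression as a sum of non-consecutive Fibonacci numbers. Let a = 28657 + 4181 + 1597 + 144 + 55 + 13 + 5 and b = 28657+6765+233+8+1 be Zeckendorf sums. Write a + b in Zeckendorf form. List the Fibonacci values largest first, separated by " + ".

The two numbers are 34652 and 35664, so their sum is 70316.
Greedy algorithm:
subtract 46368 from 70316: 23948 remains
subtract 17711 from 23948: 6237 remains
subtract 4181 from 6237: 2056 remains
subtract 1597 from 2056: 459 remains
subtract 377 from 459: 82 remains
subtract 55 from 82: 27 remains
subtract 21 from 27: 6 remains
subtract 5 from 6: 1 remains
subtract 1 from 1: 0 remains

46368 + 17711 + 4181 + 1597 + 377 + 55 + 21 + 5 + 1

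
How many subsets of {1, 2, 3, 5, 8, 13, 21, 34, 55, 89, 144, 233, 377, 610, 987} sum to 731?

20

Starting from the Zeckendorf form and repeatedly splitting a term F_k into F_{k−1} + F_{k−2} (when neither is already used) reaches every representation.
731 = 610+89+21+8+3 = 610+89+21+8+2+1 = 610+55+34+21+8+3 = 377+233+89+21+8+3 = 610+89+21+5+3+2+1 = … (15 more), for 20 in all.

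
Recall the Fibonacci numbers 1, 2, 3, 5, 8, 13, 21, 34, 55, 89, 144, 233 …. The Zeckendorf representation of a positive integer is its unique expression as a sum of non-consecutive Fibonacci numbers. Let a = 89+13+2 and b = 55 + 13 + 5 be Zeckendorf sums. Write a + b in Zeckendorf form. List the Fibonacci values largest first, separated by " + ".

The two numbers are 104 and 73, so their sum is 177.
177 − 144 = 33
33 − 21 = 12
12 − 8 = 4
4 − 3 = 1
1 − 1 = 0

144 + 21 + 8 + 3 + 1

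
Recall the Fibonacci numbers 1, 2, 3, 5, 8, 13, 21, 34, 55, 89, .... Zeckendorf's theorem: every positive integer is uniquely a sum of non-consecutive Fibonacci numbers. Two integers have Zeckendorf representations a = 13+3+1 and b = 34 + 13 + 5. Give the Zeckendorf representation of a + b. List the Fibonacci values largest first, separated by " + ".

55 + 13 + 1

The two numbers are 17 and 52, so their sum is 69.
69 − 55 = 14
14 − 13 = 1
1 − 1 = 0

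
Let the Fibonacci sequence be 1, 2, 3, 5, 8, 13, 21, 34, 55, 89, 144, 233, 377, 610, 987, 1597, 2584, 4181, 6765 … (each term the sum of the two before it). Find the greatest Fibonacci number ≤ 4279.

4181 ≤ 4279 < 6765, so the largest Fibonacci number not exceeding 4279 is 4181.

4181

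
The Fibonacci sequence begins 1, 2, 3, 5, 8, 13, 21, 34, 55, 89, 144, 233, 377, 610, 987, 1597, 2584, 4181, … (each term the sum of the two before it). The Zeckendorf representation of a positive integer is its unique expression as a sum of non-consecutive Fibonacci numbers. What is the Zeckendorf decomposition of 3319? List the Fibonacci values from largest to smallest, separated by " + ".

2584 + 610 + 89 + 34 + 2

Repeatedly subtract the largest Fibonacci number that fits:
largest Fibonacci ≤ 3319 is 2584; 3319 − 2584 = 735
largest Fibonacci ≤ 735 is 610; 735 − 610 = 125
largest Fibonacci ≤ 125 is 89; 125 − 89 = 36
largest Fibonacci ≤ 36 is 34; 36 − 34 = 2
largest Fibonacci ≤ 2 is 2; 2 − 2 = 0
So 3319 = 2584 + 610 + 89 + 34 + 2, with no two terms consecutive in the sequence.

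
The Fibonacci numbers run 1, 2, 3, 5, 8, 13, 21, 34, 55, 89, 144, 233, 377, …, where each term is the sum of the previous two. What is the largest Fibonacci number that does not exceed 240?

233 ≤ 240 < 377, so the largest Fibonacci number not exceeding 240 is 233.

233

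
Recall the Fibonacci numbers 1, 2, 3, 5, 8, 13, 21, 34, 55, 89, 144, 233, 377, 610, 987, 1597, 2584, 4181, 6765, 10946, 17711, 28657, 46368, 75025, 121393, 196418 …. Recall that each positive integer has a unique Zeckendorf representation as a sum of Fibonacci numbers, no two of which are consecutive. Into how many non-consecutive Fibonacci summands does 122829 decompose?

7

Greedily peel off the largest Fibonacci term at each step:
122829 − 121393 = 1436
1436 − 987 = 449
449 − 377 = 72
72 − 55 = 17
17 − 13 = 4
4 − 3 = 1
1 − 1 = 0
122829 = 121393 + 987 + 377 + 55 + 13 + 3 + 1, which has 7 terms.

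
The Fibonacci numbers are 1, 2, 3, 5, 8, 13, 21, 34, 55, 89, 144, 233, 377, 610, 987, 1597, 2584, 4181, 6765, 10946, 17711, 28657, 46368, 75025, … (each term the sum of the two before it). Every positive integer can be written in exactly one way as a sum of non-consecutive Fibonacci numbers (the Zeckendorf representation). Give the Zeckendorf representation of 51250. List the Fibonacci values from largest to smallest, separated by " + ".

46368 + 4181 + 610 + 89 + 2

Greedy algorithm:
51250: greatest Fibonacci not exceeding it is 46368, leaving 4882
4882: greatest Fibonacci not exceeding it is 4181, leaving 701
701: greatest Fibonacci not exceeding it is 610, leaving 91
91: greatest Fibonacci not exceeding it is 89, leaving 2
2: greatest Fibonacci not exceeding it is 2, leaving 0
So 51250 = 46368 + 4181 + 610 + 89 + 2, with no two terms consecutive in the sequence.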